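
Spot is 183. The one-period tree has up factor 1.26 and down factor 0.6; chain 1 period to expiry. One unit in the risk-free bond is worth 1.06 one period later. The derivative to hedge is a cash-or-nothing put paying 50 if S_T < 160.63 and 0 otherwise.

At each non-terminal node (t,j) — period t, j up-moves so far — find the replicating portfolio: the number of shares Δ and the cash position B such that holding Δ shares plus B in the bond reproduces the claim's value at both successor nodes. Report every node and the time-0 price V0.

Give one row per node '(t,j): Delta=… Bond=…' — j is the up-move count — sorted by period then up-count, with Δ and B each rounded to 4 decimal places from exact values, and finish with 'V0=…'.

(0,0): Delta=-0.4140 Bond=90.0515
V0=14.2939

Under the risk-neutral measure, an up-move has probability p* = (R−d)/(u−d) = 0.6970 and values discount at R = 1.06.
Payoff layer (t=1): V(1,0)=50.0000, V(1,1)=0.0000
Node (0,0) S=183.0000: V=(p*·0.0000+(1−p*)·50.0000)/1.06=14.2939; Δ=(0.0000−50.0000)/(230.5800−109.8000)=-0.4140; B=V−Δ·S=90.0515
The time-0 hedge costs 14.2939, which is the no-arbitrage price.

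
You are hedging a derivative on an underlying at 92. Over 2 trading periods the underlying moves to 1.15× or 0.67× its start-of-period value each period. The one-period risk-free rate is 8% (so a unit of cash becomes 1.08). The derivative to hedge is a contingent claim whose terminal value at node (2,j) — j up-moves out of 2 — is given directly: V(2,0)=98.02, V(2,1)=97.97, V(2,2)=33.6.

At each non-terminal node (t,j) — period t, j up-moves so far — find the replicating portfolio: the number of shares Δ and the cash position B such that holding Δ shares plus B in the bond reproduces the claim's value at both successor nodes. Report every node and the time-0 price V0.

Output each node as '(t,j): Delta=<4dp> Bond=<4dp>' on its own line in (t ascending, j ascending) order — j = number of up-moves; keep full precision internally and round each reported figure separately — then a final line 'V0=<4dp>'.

(0,0): Delta=-1.1530 Bond=149.8064
(1,0): Delta=-0.0017 Bond=90.8239
(1,1): Delta=-1.2675 Bond=173.9072
V0=43.7300

Since d<R<u, set p* = (R−d)/(u−d) = 0.8542; price each node as the discounted p*-expectation of its children.
Terminal values V(2,·): V(2,0)=98.0200, V(2,1)=97.9700, V(2,2)=33.6000
  t=1,j=0: stock 61.6400 → up 70.8860 (V=97.9700), down 41.2988 (V=98.0200). Price 90.7197; hedge Δ=-0.0017, bond B=90.8239.
  t=1,j=1: stock 105.8000 → up 121.6700 (V=33.6000), down 70.8860 (V=97.9700). Price 39.8030; hedge Δ=-1.2675, bond B=173.9072.
  t=0,j=0: stock 92.0000 → up 105.8000 (V=39.8030), down 61.6400 (V=90.7197). Price 43.7300; hedge Δ=-1.1530, bond B=149.8064.
Check: Δ(0,0)·S0 + B(0,0) = 43.7300 = V0.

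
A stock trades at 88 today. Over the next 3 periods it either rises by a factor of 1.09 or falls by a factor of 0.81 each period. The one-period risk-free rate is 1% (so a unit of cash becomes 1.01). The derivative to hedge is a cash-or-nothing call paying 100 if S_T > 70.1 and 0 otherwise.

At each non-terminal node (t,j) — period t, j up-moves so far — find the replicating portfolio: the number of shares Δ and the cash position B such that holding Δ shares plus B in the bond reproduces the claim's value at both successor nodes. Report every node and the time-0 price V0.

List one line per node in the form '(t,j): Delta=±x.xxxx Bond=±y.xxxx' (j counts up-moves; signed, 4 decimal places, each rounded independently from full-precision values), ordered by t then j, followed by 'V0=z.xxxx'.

The replicating-portfolio and risk-neutral prices coincide; use p* = (1.01−0.81)/(1.09−0.81) = 0.7143 for the latter.
At expiry t=3: V(3,0)=0.0000, V(3,1)=0.0000, V(3,2)=100.0000, V(3,3)=100.0000
  t=2,j=0: stock 57.7368 → up 62.9331 (V=0.0000), down 46.7668 (V=0.0000). Price 0.0000; hedge Δ=0.0000, bond B=0.0000.
  t=2,j=1: stock 77.6952 → up 84.6878 (V=100.0000), down 62.9331 (V=0.0000). Price 70.7214; hedge Δ=4.5967, bond B=-286.4215.
  t=2,j=2: stock 104.5528 → up 113.9626 (V=100.0000), down 84.6878 (V=100.0000). Price 99.0099; hedge Δ=0.0000, bond B=99.0099.
  t=1,j=0: stock 71.2800 → up 77.6952 (V=70.7214), down 57.7368 (V=0.0000). Price 50.0151; hedge Δ=3.5434, bond B=-202.5612.
  t=1,j=1: stock 95.9200 → up 104.5528 (V=99.0099), down 77.6952 (V=70.7214). Price 90.0272; hedge Δ=1.0533, bond B=-11.0033.
  t=0,j=0: stock 88.0000 → up 95.9200 (V=90.0272), down 71.2800 (V=50.0151). Price 77.8170; hedge Δ=1.6239, bond B=-65.0833.
Self-financing check: at every node Δ·S+B equals the discounted successor values.

(0,0): Delta=1.6239 Bond=-65.0833
(1,0): Delta=3.5434 Bond=-202.5612
(1,1): Delta=1.0533 Bond=-11.0033
(2,0): Delta=0.0000 Bond=0.0000
(2,1): Delta=4.5967 Bond=-286.4215
(2,2): Delta=0.0000 Bond=99.0099
V0=77.8170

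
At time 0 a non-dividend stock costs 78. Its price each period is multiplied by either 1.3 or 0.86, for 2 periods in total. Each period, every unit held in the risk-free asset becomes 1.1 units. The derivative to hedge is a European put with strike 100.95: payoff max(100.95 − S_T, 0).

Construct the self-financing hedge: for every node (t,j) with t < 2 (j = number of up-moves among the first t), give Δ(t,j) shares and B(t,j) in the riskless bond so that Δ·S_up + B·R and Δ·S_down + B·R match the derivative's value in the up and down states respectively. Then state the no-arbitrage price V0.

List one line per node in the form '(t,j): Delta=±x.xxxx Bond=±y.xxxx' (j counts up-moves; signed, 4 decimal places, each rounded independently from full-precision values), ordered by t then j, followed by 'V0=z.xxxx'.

(0,0): Delta=-0.5540 Bond=56.2306
(1,0): Delta=-1.0000 Bond=91.7727
(1,1): Delta=-0.3081 Bond=36.9211
V0=13.0202

Since d<R<u, set p* = (R−d)/(u−d) = 0.5455; price each node as the discounted p*-expectation of its children.
Terminal values V(2,·): V(2,0)=43.2612, V(2,1)=13.7460, V(2,2)=0.0000
Node (1,0) S=67.0800: V=(p*·13.7460+(1−p*)·43.2612)/1.1=24.6927; Δ=(13.7460−43.2612)/(87.2040−57.6888)=-1.0000; B=V−Δ·S=91.7727
Node (1,1) S=101.4000: V=(p*·0.0000+(1−p*)·13.7460)/1.1=5.6802; Δ=(0.0000−13.7460)/(131.8200−87.2040)=-0.3081; B=V−Δ·S=36.9211
Node (0,0) S=78.0000: V=(p*·5.6802+(1−p*)·24.6927)/1.1=13.0202; Δ=(5.6802−24.6927)/(101.4000−67.0800)=-0.5540; B=V−Δ·S=56.2306
Self-financing check: at every node Δ·S+B equals the discounted successor values.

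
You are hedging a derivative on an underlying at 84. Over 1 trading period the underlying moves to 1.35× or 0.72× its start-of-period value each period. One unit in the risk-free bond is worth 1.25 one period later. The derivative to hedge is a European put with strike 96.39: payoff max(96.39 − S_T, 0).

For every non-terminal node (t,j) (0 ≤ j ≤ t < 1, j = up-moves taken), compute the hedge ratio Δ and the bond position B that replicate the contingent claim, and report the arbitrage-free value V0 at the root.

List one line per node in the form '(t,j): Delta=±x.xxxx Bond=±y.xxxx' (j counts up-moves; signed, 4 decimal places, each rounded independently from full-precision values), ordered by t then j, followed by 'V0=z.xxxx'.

(0,0): Delta=-0.6786 Bond=61.5600
V0=4.5600

Since d<R<u, set p* = (R−d)/(u−d) = 0.8413; price each node as the discounted p*-expectation of its children.
Terminal payoffs: V(1,0)=35.9100, V(1,1)=0.0000
  t=0,j=0: stock 84.0000 → up 113.4000 (V=0.0000), down 60.4800 (V=35.9100). Price 4.5600; hedge Δ=-0.6786, bond B=61.5600.
Self-financing check: at every node Δ·S+B equals the discounted successor values.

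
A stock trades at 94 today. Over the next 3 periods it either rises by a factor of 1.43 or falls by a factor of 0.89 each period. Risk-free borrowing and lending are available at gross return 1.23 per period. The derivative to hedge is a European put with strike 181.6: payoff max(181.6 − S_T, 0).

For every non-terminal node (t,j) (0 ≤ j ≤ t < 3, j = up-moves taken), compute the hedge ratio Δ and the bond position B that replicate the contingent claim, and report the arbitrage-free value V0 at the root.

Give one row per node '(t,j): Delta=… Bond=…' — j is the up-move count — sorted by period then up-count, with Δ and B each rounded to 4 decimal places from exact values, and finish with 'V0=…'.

(0,0): Delta=-0.5185 Bond=64.8384
(1,0): Delta=-1.0000 Bond=120.0344
(1,1): Delta=-0.3422 Bond=56.0552
(2,0): Delta=-1.0000 Bond=147.6423
(2,1): Delta=-1.0000 Bond=147.6423
(2,2): Delta=-0.1014 Bond=22.6571
V0=16.1004

The replicating-portfolio and risk-neutral prices coincide; use p* = (1.23−0.89)/(1.43−0.89) = 0.6296 for the latter.
Terminal values V(3,·): V(3,0)=115.3329, V(3,1)=75.1259, V(3,2)=10.5237, V(3,3)=0.0000
Node (2,0) S=74.4574: V=(p*·75.1259+(1−p*)·115.3329)/1.23=73.1849; Δ=(75.1259−115.3329)/(106.4741−66.2671)=-1.0000; B=V−Δ·S=147.6423
Node (2,1) S=119.6338: V=(p*·10.5237+(1−p*)·75.1259)/1.23=28.0085; Δ=(10.5237−75.1259)/(171.0763−106.4741)=-1.0000; B=V−Δ·S=147.6423
Node (2,2) S=192.2206: V=(p*·0.0000+(1−p*)·10.5237)/1.23=3.1688; Δ=(0.0000−10.5237)/(274.8755−171.0763)=-0.1014; B=V−Δ·S=22.6571
Node (1,0) S=83.6600: V=(p*·28.0085+(1−p*)·73.1849)/1.23=36.3744; Δ=(28.0085−73.1849)/(119.6338−74.4574)=-1.0000; B=V−Δ·S=120.0344
Node (1,1) S=134.4200: V=(p*·3.1688+(1−p*)·28.0085)/1.23=10.0559; Δ=(3.1688−28.0085)/(192.2206−119.6338)=-0.3422; B=V−Δ·S=56.0552
Node (0,0) S=94.0000: V=(p*·10.0559+(1−p*)·36.3744)/1.23=16.1004; Δ=(10.0559−36.3744)/(134.4200−83.6600)=-0.5185; B=V−Δ·S=64.8384
The time-0 hedge costs 16.1004, which is the no-arbitrage price.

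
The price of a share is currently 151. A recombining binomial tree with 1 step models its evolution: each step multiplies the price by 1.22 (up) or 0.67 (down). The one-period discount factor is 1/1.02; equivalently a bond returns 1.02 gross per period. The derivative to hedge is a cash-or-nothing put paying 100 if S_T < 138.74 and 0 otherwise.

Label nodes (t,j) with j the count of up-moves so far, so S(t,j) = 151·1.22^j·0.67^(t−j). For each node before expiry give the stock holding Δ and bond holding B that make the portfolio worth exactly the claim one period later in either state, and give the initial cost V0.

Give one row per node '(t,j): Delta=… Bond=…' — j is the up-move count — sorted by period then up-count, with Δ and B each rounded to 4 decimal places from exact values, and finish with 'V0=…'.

No-arbitrage ⇒ martingale measure with p* = (R−d)/(u−d) = 0.6364.
At expiry t=1: V(1,0)=100.0000, V(1,1)=0.0000
(0,0): S=151.0000. Δ = (V_up−V_dn)/(S_up−S_dn) = (0.0000−100.0000)/(184.2200−101.1700) = -1.2041. V = [p*·0.0000 + (1−p*)·100.0000]/1.02 = 35.6506. B = V − Δ·S = 217.4688.
Root portfolio cost Δ·151+B reproduces V0=35.6506.

(0,0): Delta=-1.2041 Bond=217.4688
V0=35.6506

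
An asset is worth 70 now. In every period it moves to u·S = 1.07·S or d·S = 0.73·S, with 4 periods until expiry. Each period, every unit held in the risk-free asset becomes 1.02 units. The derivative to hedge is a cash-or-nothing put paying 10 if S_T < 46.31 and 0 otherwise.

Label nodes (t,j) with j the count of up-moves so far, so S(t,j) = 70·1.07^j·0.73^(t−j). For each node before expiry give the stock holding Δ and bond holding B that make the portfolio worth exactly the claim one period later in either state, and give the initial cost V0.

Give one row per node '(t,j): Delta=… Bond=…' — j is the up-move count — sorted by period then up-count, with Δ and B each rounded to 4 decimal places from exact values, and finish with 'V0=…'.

No-arbitrage ⇒ martingale measure with p* = (R−d)/(u−d) = 0.8529.
Payoff layer (t=4): V(4,0)=10.0000, V(4,1)=10.0000, V(4,2)=10.0000, V(4,3)=0.0000, V(4,4)=0.0000
(3,0): S=27.2312. Δ = (V_up−V_dn)/(S_up−S_dn) = (10.0000−10.0000)/(29.1374−19.8788) = 0.0000. V = [p*·10.0000 + (1−p*)·10.0000]/1.02 = 9.8039. B = V − Δ·S = 9.8039.
(3,1): S=39.9142. Δ = (V_up−V_dn)/(S_up−S_dn) = (10.0000−10.0000)/(42.7082−29.1374) = 0.0000. V = [p*·10.0000 + (1−p*)·10.0000]/1.02 = 9.8039. B = V − Δ·S = 9.8039.
(3,2): S=58.5044. Δ = (V_up−V_dn)/(S_up−S_dn) = (0.0000−10.0000)/(62.5997−42.7082) = -0.5027. V = [p*·0.0000 + (1−p*)·10.0000]/1.02 = 1.4418. B = V − Δ·S = 30.8535.
(3,3): S=85.7530. Δ = (V_up−V_dn)/(S_up−S_dn) = (0.0000−0.0000)/(91.7557−62.5997) = 0.0000. V = [p*·0.0000 + (1−p*)·0.0000]/1.02 = 0.0000. B = V − Δ·S = 0.0000.
(2,0): S=37.3030. Δ = (V_up−V_dn)/(S_up−S_dn) = (9.8039−9.8039)/(39.9142−27.2312) = 0.0000. V = [p*·9.8039 + (1−p*)·9.8039]/1.02 = 9.6117. B = V − Δ·S = 9.6117.
(2,1): S=54.6770. Δ = (V_up−V_dn)/(S_up−S_dn) = (1.4418−9.8039)/(58.5044−39.9142) = -0.4498. V = [p*·1.4418 + (1−p*)·9.8039]/1.02 = 2.6191. B = V − Δ·S = 27.2137.
(2,2): S=80.1430. Δ = (V_up−V_dn)/(S_up−S_dn) = (0.0000−1.4418)/(85.7530−58.5044) = -0.0529. V = [p*·0.0000 + (1−p*)·1.4418]/1.02 = 0.2079. B = V − Δ·S = 4.4483.
(1,0): S=51.1000. Δ = (V_up−V_dn)/(S_up−S_dn) = (2.6191−9.6117)/(54.6770−37.3030) = -0.4025. V = [p*·2.6191 + (1−p*)·9.6117]/1.02 = 3.5759. B = V − Δ·S = 24.1423.
(1,1): S=74.9000. Δ = (V_up−V_dn)/(S_up−S_dn) = (0.2079−2.6191)/(80.1430−54.6770) = -0.0947. V = [p*·0.2079 + (1−p*)·2.6191]/1.02 = 0.5514. B = V − Δ·S = 7.6433.
(0,0): S=70.0000. Δ = (V_up−V_dn)/(S_up−S_dn) = (0.5514−3.5759)/(74.9000−51.1000) = -0.1271. V = [p*·0.5514 + (1−p*)·3.5759]/1.02 = 0.9767. B = V − Δ·S = 9.8722.
Self-financing check: at every node Δ·S+B equals the discounted successor values.

(0,0): Delta=-0.1271 Bond=9.8722
(1,0): Delta=-0.4025 Bond=24.1423
(1,1): Delta=-0.0947 Bond=7.6433
(2,0): Delta=0.0000 Bond=9.6117
(2,1): Delta=-0.4498 Bond=27.2137
(2,2): Delta=-0.0529 Bond=4.4483
(3,0): Delta=0.0000 Bond=9.8039
(3,1): Delta=0.0000 Bond=9.8039
(3,2): Delta=-0.5027 Bond=30.8535
(3,3): Delta=0.0000 Bond=0.0000
V0=0.9767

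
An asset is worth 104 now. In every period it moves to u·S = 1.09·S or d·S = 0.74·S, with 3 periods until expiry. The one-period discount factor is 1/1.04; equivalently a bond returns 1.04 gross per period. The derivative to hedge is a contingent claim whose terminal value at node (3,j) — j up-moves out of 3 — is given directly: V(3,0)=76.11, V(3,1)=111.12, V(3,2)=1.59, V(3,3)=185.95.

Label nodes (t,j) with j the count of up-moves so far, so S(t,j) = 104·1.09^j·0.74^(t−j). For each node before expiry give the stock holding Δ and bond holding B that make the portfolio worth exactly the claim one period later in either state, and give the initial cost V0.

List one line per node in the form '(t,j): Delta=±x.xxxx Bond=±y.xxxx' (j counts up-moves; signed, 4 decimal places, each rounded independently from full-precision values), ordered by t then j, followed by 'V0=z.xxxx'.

(0,0): Delta=2.7772 Bond=-178.9011
(1,0): Delta=-3.1728 Bond=271.8559
(1,1): Delta=3.4504 Bond=-262.3759
(2,0): Delta=1.7564 Bond=2.0085
(2,1): Delta=-3.7306 Bond=329.5170
(2,2): Delta=4.2630 Bond=-373.2690
V0=109.9276

The replicating-portfolio and risk-neutral prices coincide; use p* = (1.04−0.74)/(1.09−0.74) = 0.8571 for the latter.
Terminal payoffs: V(3,0)=76.1100, V(3,1)=111.1200, V(3,2)=1.5900, V(3,3)=185.9500
Node (2,0) S=56.9504: V=(p*·111.1200+(1−p*)·76.1100)/1.04=102.0371; Δ=(111.1200−76.1100)/(62.0759−42.1433)=1.7564; B=V−Δ·S=2.0085
Node (2,1) S=83.8864: V=(p*·1.5900+(1−p*)·111.1200)/1.04=16.5742; Δ=(1.5900−111.1200)/(91.4362−62.0759)=-3.7306; B=V−Δ·S=329.5170
Node (2,2) S=123.5624: V=(p*·185.9500+(1−p*)·1.5900)/1.04=153.4739; Δ=(185.9500−1.5900)/(134.6830−91.4362)=4.2630; B=V−Δ·S=-373.2690
Node (1,0) S=76.9600: V=(p*·16.5742+(1−p*)·102.0371)/1.04=27.6761; Δ=(16.5742−102.0371)/(83.8864−56.9504)=-3.1728; B=V−Δ·S=271.8559
Node (1,1) S=113.3600: V=(p*·153.4739+(1−p*)·16.5742)/1.04=128.7662; Δ=(153.4739−16.5742)/(123.5624−83.8864)=3.4504; B=V−Δ·S=-262.3759
Node (0,0) S=104.0000: V=(p*·128.7662+(1−p*)·27.6761)/1.04=109.9276; Δ=(128.7662−27.6761)/(113.3600−76.9600)=2.7772; B=V−Δ·S=-178.9011
Check: Δ(0,0)·S0 + B(0,0) = 109.9276 = V0.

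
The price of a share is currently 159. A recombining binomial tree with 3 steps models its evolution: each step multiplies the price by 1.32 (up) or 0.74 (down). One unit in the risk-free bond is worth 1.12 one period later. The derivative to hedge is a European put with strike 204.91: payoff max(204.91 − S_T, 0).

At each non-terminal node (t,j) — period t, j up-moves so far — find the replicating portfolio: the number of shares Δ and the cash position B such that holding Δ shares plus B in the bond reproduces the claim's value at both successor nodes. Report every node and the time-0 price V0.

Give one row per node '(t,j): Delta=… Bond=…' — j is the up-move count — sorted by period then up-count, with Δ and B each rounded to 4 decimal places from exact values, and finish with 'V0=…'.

Since d<R<u, set p* = (R−d)/(u−d) = 0.6552; price each node as the discounted p*-expectation of its children.
Terminal values V(3,·): V(3,0)=140.4794, V(3,1)=89.9797, V(3,2)=0.0000, V(3,3)=0.0000
Node (2,0) S=87.0684: V=(p*·89.9797+(1−p*)·140.4794)/1.12=95.8870; Δ=(89.9797−140.4794)/(114.9303−64.4306)=-1.0000; B=V−Δ·S=182.9554
Node (2,1) S=155.3112: V=(p*·0.0000+(1−p*)·89.9797)/1.12=27.7031; Δ=(0.0000−89.9797)/(205.0108−114.9303)=-0.9989; B=V−Δ·S=182.8405
Node (2,2) S=277.0416: V=(p*·0.0000+(1−p*)·0.0000)/1.12=0.0000; Δ=(0.0000−0.0000)/(365.6949−205.0108)=0.0000; B=V−Δ·S=0.0000
Node (1,0) S=117.6600: V=(p*·27.7031+(1−p*)·95.8870)/1.12=45.7275; Δ=(27.7031−95.8870)/(155.3112−87.0684)=-0.9991; B=V−Δ·S=163.2858
Node (1,1) S=209.8800: V=(p*·0.0000+(1−p*)·27.7031)/1.12=8.5293; Δ=(0.0000−27.7031)/(277.0416−155.3112)=-0.2276; B=V−Δ·S=56.2933
Node (0,0) S=159.0000: V=(p*·8.5293+(1−p*)·45.7275)/1.12=19.0681; Δ=(8.5293−45.7275)/(209.8800−117.6600)=-0.4034; B=V−Δ·S=83.2029
The time-0 hedge costs 19.0681, which is the no-arbitrage price.

(0,0): Delta=-0.4034 Bond=83.2029
(1,0): Delta=-0.9991 Bond=163.2858
(1,1): Delta=-0.2276 Bond=56.2933
(2,0): Delta=-1.0000 Bond=182.9554
(2,1): Delta=-0.9989 Bond=182.8405
(2,2): Delta=0.0000 Bond=0.0000
V0=19.0681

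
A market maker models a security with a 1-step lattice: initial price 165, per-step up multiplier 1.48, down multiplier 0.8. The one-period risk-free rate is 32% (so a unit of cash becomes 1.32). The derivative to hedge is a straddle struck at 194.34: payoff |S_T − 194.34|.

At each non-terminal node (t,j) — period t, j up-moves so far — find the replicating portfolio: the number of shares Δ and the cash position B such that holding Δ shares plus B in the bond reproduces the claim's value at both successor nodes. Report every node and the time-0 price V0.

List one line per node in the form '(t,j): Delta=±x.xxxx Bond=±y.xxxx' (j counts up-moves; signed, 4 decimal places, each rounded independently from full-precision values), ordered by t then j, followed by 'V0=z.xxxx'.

(0,0): Delta=-0.1112 Bond=58.3503
V0=39.9973

Risk-neutral probability p* = (R−d)/(u−d) = (1.32−0.8)/(1.48−0.8) = 0.7647.
Terminal payoffs: V(1,0)=62.3400, V(1,1)=49.8600
Node (0,0) S=165.0000: V=(p*·49.8600+(1−p*)·62.3400)/1.32=39.9973; Δ=(49.8600−62.3400)/(244.2000−132.0000)=-0.1112; B=V−Δ·S=58.3503
Each (Δ,B) replicates both successor values, so the strategy is self-financing and V0 is arbitrage-free.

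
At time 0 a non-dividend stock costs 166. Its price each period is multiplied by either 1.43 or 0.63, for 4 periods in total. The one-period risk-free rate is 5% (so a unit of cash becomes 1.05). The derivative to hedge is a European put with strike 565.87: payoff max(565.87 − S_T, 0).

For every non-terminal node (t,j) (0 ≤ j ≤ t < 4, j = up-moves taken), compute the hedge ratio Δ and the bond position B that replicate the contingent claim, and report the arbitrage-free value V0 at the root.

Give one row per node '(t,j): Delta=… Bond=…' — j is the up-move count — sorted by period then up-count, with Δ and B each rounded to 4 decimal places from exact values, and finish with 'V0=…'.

(0,0): Delta=-0.8793 Bond=453.5166
(1,0): Delta=-1.0000 Bond=488.8198
(1,1): Delta=-0.8311 Bond=464.7676
(2,0): Delta=-1.0000 Bond=513.2608
(2,1): Delta=-1.0000 Bond=513.2608
(2,2): Delta=-0.7638 Bond=465.1564
(3,0): Delta=-1.0000 Bond=538.9238
(3,1): Delta=-1.0000 Bond=538.9238
(3,2): Delta=-1.0000 Bond=538.9238
(3,3): Delta=-0.6697 Bond=442.7151
V0=307.5600

No-arbitrage ⇒ martingale measure with p* = (R−d)/(u−d) = 0.5250.
Payoff layer (t=4): V(4,0)=539.7201, V(4,1)=506.5138, V(4,2)=431.1409, V(4,3)=260.0564, V(4,4)=0.0000
Node (3,0) S=41.5078: V=(p*·506.5138+(1−p*)·539.7201)/1.05=497.4160; Δ=(506.5138−539.7201)/(59.3562−26.1499)=-1.0000; B=V−Δ·S=538.9238
Node (3,1) S=94.2161: V=(p*·431.1409+(1−p*)·506.5138)/1.05=444.7077; Δ=(431.1409−506.5138)/(134.7291−59.3562)=-1.0000; B=V−Δ·S=538.9238
Node (3,2) S=213.8556: V=(p*·260.0564+(1−p*)·431.1409)/1.05=325.0682; Δ=(260.0564−431.1409)/(305.8136−134.7291)=-1.0000; B=V−Δ·S=538.9238
Node (3,3) S=485.4184: V=(p*·0.0000+(1−p*)·260.0564)/1.05=117.6446; Δ=(0.0000−260.0564)/(694.1483−305.8136)=-0.6697; B=V−Δ·S=442.7151
Node (2,0) S=65.8854: V=(p*·444.7077+(1−p*)·497.4160)/1.05=447.3754; Δ=(444.7077−497.4160)/(94.2161−41.5078)=-1.0000; B=V−Δ·S=513.2608
Node (2,1) S=149.5494: V=(p*·325.0682+(1−p*)·444.7077)/1.05=363.7114; Δ=(325.0682−444.7077)/(213.8556−94.2161)=-1.0000; B=V−Δ·S=513.2608
Node (2,2) S=339.4534: V=(p*·117.6446+(1−p*)·325.0682)/1.05=205.8769; Δ=(117.6446−325.0682)/(485.4184−213.8556)=-0.7638; B=V−Δ·S=465.1564
Node (1,0) S=104.5800: V=(p*·363.7114+(1−p*)·447.3754)/1.05=384.2398; Δ=(363.7114−447.3754)/(149.5494−65.8854)=-1.0000; B=V−Δ·S=488.8198
Node (1,1) S=237.3800: V=(p*·205.8769+(1−p*)·363.7114)/1.05=267.4746; Δ=(205.8769−363.7114)/(339.4534−149.5494)=-0.8311; B=V−Δ·S=464.7676
Node (0,0) S=166.0000: V=(p*·267.4746+(1−p*)·384.2398)/1.05=307.5600; Δ=(267.4746−384.2398)/(237.3800−104.5800)=-0.8793; B=V−Δ·S=453.5166
Check: Δ(0,0)·S0 + B(0,0) = 307.5600 = V0.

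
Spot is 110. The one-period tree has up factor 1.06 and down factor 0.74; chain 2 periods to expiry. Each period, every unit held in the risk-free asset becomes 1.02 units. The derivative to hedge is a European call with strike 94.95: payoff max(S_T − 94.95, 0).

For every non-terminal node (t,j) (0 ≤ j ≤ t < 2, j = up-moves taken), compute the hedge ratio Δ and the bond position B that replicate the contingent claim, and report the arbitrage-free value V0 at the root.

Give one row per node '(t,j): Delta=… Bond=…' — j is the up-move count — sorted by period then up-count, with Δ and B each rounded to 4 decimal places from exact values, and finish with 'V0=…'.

(0,0): Delta=0.6981 Bond=-55.7126
(1,0): Delta=0.0000 Bond=0.0000
(1,1): Delta=0.7677 Bond=-64.9450
V0=21.0804

Under the risk-neutral measure, an up-move has probability p* = (R−d)/(u−d) = 0.8750 and values discount at R = 1.02.
Terminal payoffs: V(2,0)=0.0000, V(2,1)=0.0000, V(2,2)=28.6460
Node (1,0) S=81.4000: V=(p*·0.0000+(1−p*)·0.0000)/1.02=0.0000; Δ=(0.0000−0.0000)/(86.2840−60.2360)=0.0000; B=V−Δ·S=0.0000
Node (1,1) S=116.6000: V=(p*·28.6460+(1−p*)·0.0000)/1.02=24.5738; Δ=(28.6460−0.0000)/(123.5960−86.2840)=0.7677; B=V−Δ·S=-64.9450
Node (0,0) S=110.0000: V=(p*·24.5738+(1−p*)·0.0000)/1.02=21.0804; Δ=(24.5738−0.0000)/(116.6000−81.4000)=0.6981; B=V−Δ·S=-55.7126
The time-0 hedge costs 21.0804, which is the no-arbitrage price.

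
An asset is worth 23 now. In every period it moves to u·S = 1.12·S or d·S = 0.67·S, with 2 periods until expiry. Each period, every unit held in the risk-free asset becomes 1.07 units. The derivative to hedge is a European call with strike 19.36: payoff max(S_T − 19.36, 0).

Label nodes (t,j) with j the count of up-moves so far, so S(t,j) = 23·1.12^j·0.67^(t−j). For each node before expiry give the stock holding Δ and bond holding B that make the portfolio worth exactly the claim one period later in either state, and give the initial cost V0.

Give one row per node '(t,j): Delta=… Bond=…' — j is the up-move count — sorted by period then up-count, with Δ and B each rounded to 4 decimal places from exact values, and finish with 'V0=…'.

Risk-neutral probability p* = (R−d)/(u−d) = (1.07−0.67)/(1.12−0.67) = 0.8889.
At expiry t=2: V(2,0)=0.0000, V(2,1)=0.0000, V(2,2)=9.4912
(1,0): S=15.4100. Δ = (V_up−V_dn)/(S_up−S_dn) = (0.0000−0.0000)/(17.2592−10.3247) = 0.0000. V = [p*·0.0000 + (1−p*)·0.0000]/1.07 = 0.0000. B = V − Δ·S = 0.0000.
(1,1): S=25.7600. Δ = (V_up−V_dn)/(S_up−S_dn) = (9.4912−0.0000)/(28.8512−17.2592) = 0.8188. V = [p*·9.4912 + (1−p*)·0.0000]/1.07 = 7.8847. B = V − Δ·S = -13.2069.
(0,0): S=23.0000. Δ = (V_up−V_dn)/(S_up−S_dn) = (7.8847−0.0000)/(25.7600−15.4100) = 0.7618. V = [p*·7.8847 + (1−p*)·0.0000]/1.07 = 6.5501. B = V − Δ·S = -10.9714.
Root portfolio cost Δ·23+B reproduces V0=6.5501.

(0,0): Delta=0.7618 Bond=-10.9714
(1,0): Delta=0.0000 Bond=0.0000
(1,1): Delta=0.8188 Bond=-13.2069
V0=6.5501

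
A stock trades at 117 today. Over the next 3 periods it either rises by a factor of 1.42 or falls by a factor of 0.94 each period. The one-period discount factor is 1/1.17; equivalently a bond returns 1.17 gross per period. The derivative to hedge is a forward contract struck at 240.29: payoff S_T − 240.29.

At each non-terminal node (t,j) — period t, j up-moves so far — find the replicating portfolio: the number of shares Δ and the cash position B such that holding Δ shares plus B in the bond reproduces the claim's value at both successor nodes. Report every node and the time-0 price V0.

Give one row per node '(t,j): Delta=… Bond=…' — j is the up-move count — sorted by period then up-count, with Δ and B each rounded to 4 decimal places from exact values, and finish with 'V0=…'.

Risk-neutral probability p* = (R−d)/(u−d) = (1.17−0.94)/(1.42−0.94) = 0.4792.
Payoff layer (t=3): V(3,0)=-143.1117, V(3,1)=-93.4887, V(3,2)=-18.5263, V(3,3)=94.7147
  t=2,j=0: stock 103.3812 → up 146.8013 (V=-93.4887), down 97.1783 (V=-143.1117). Price -101.9949; hedge Δ=1.0000, bond B=-205.3761.
  t=2,j=1: stock 156.1716 → up 221.7637 (V=-18.5263), down 146.8013 (V=-93.4887). Price -49.2045; hedge Δ=1.0000, bond B=-205.3761.
  t=2,j=2: stock 235.9188 → up 335.0047 (V=94.7147), down 221.7637 (V=-18.5263). Price 30.5427; hedge Δ=1.0000, bond B=-205.3761.
  t=1,j=0: stock 109.9800 → up 156.1716 (V=-49.2045), down 103.3812 (V=-101.9949). Price -65.5551; hedge Δ=1.0000, bond B=-175.5351.
  t=1,j=1: stock 166.1400 → up 235.9188 (V=30.5427), down 156.1716 (V=-49.2045). Price -9.3951; hedge Δ=1.0000, bond B=-175.5351.
  t=0,j=0: stock 117.0000 → up 166.1400 (V=-9.3951), down 109.9800 (V=-65.5551). Price -33.0300; hedge Δ=1.0000, bond B=-150.0300.
Root portfolio cost Δ·117+B reproduces V0=-33.0300.

(0,0): Delta=1.0000 Bond=-150.0300
(1,0): Delta=1.0000 Bond=-175.5351
(1,1): Delta=1.0000 Bond=-175.5351
(2,0): Delta=1.0000 Bond=-205.3761
(2,1): Delta=1.0000 Bond=-205.3761
(2,2): Delta=1.0000 Bond=-205.3761
V0=-33.0300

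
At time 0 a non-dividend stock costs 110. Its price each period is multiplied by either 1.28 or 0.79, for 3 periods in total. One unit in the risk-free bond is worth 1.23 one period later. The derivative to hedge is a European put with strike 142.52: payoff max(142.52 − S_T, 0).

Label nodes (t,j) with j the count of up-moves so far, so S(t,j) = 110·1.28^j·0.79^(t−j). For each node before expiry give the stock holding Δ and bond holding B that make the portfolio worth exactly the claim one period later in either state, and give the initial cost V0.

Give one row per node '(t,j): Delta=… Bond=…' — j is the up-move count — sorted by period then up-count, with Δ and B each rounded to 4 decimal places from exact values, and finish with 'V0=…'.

Under the risk-neutral measure, an up-move has probability p* = (R−d)/(u−d) = 0.8980 and values discount at R = 1.23.
At expiry t=3: V(3,0)=88.2857, V(3,1)=54.6467, V(3,2)=0.1430, V(3,3)=0.0000
(2,0): S=68.6510. Δ = (V_up−V_dn)/(S_up−S_dn) = (54.6467−88.2857)/(87.8733−54.2343) = -1.0000. V = [p*·54.6467 + (1−p*)·88.2857]/1.23 = 47.2189. B = V − Δ·S = 115.8699.
(2,1): S=111.2320. Δ = (V_up−V_dn)/(S_up−S_dn) = (0.1430−54.6467)/(142.3770−87.8733) = -1.0000. V = [p*·0.1430 + (1−p*)·54.6467]/1.23 = 4.6379. B = V − Δ·S = 115.8699.
(2,2): S=180.2240. Δ = (V_up−V_dn)/(S_up−S_dn) = (0.0000−0.1430)/(230.6867−142.3770) = -0.0016. V = [p*·0.0000 + (1−p*)·0.1430]/1.23 = 0.0119. B = V − Δ·S = 0.3038.
(1,0): S=86.9000. Δ = (V_up−V_dn)/(S_up−S_dn) = (4.6379−47.2189)/(111.2320−68.6510) = -1.0000. V = [p*·4.6379 + (1−p*)·47.2189]/1.23 = 7.3032. B = V − Δ·S = 94.2032.
(1,1): S=140.8000. Δ = (V_up−V_dn)/(S_up−S_dn) = (0.0119−4.6379)/(180.2240−111.2320) = -0.0671. V = [p*·0.0119 + (1−p*)·4.6379]/1.23 = 0.3934. B = V − Δ·S = 9.8343.
(0,0): S=110.0000. Δ = (V_up−V_dn)/(S_up−S_dn) = (0.3934−7.3032)/(140.8000−86.9000) = -0.1282. V = [p*·0.3934 + (1−p*)·7.3032]/1.23 = 0.8931. B = V − Δ·S = 14.9946.
Each (Δ,B) replicates both successor values, so the strategy is self-financing and V0 is arbitrage-free.

(0,0): Delta=-0.1282 Bond=14.9946
(1,0): Delta=-1.0000 Bond=94.2032
(1,1): Delta=-0.0671 Bond=9.8343
(2,0): Delta=-1.0000 Bond=115.8699
(2,1): Delta=-1.0000 Bond=115.8699
(2,2): Delta=-0.0016 Bond=0.3038
V0=0.8931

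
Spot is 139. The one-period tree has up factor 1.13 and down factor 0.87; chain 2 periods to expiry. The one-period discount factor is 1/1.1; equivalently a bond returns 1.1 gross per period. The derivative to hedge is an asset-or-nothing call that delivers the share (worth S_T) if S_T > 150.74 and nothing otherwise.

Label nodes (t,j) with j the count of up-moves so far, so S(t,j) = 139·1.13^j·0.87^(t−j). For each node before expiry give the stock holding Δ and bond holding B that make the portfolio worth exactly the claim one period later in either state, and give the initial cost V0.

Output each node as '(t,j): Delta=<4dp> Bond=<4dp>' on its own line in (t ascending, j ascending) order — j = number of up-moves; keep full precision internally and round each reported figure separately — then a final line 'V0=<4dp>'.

The replicating-portfolio and risk-neutral prices coincide; use p* = (1.1−0.87)/(1.13−0.87) = 0.8846 for the latter.
At expiry t=2: V(2,0)=0.0000, V(2,1)=0.0000, V(2,2)=177.4891
(1,0): S=120.9300. Δ = (V_up−V_dn)/(S_up−S_dn) = (0.0000−0.0000)/(136.6509−105.2091) = 0.0000. V = [p*·0.0000 + (1−p*)·0.0000]/1.1 = 0.0000. B = V − Δ·S = 0.0000.
(1,1): S=157.0700. Δ = (V_up−V_dn)/(S_up−S_dn) = (177.4891−0.0000)/(177.4891−136.6509) = 4.3462. V = [p*·177.4891 + (1−p*)·0.0000]/1.1 = 142.7360. B = V − Δ·S = -539.9144.
(0,0): S=139.0000. Δ = (V_up−V_dn)/(S_up−S_dn) = (142.7360−0.0000)/(157.0700−120.9300) = 3.9495. V = [p*·142.7360 + (1−p*)·0.0000]/1.1 = 114.7877. B = V − Δ·S = -434.1969.
The time-0 hedge costs 114.7877, which is the no-arbitrage price.

(0,0): Delta=3.9495 Bond=-434.1969
(1,0): Delta=0.0000 Bond=0.0000
(1,1): Delta=4.3462 Bond=-539.9144
V0=114.7877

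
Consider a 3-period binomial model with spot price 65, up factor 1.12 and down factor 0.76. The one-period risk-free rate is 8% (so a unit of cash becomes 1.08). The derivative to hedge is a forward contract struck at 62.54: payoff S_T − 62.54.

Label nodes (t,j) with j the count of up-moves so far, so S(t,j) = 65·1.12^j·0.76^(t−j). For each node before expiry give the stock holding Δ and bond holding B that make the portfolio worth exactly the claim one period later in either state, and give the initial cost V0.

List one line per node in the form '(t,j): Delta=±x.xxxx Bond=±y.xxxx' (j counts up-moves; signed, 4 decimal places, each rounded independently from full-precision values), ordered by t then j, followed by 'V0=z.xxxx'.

(0,0): Delta=1.0000 Bond=-49.6463
(1,0): Delta=1.0000 Bond=-53.6180
(1,1): Delta=1.0000 Bond=-53.6180
(2,0): Delta=1.0000 Bond=-57.9074
(2,1): Delta=1.0000 Bond=-57.9074
(2,2): Delta=1.0000 Bond=-57.9074
V0=15.3537

Risk-neutral probability p* = (R−d)/(u−d) = (1.08−0.76)/(1.12−0.76) = 0.8889.
Terminal payoffs: V(3,0)=-34.0066, V(3,1)=-20.4907, V(3,2)=-0.5726, V(3,3)=28.7803
(2,0): S=37.5440. Δ = (V_up−V_dn)/(S_up−S_dn) = (-20.4907−-34.0066)/(42.0493−28.5334) = 1.0000. V = [p*·-20.4907 + (1−p*)·-34.0066]/1.08 = -20.3634. B = V − Δ·S = -57.9074.
(2,1): S=55.3280. Δ = (V_up−V_dn)/(S_up−S_dn) = (-0.5726−-20.4907)/(61.9674−42.0493) = 1.0000. V = [p*·-0.5726 + (1−p*)·-20.4907]/1.08 = -2.5794. B = V − Δ·S = -57.9074.
(2,2): S=81.5360. Δ = (V_up−V_dn)/(S_up−S_dn) = (28.7803−-0.5726)/(91.3203−61.9674) = 1.0000. V = [p*·28.7803 + (1−p*)·-0.5726]/1.08 = 23.6286. B = V − Δ·S = -57.9074.
(1,0): S=49.4000. Δ = (V_up−V_dn)/(S_up−S_dn) = (-2.5794−-20.3634)/(55.3280−37.5440) = 1.0000. V = [p*·-2.5794 + (1−p*)·-20.3634]/1.08 = -4.2180. B = V − Δ·S = -53.6180.
(1,1): S=72.8000. Δ = (V_up−V_dn)/(S_up−S_dn) = (23.6286−-2.5794)/(81.5360−55.3280) = 1.0000. V = [p*·23.6286 + (1−p*)·-2.5794]/1.08 = 19.1820. B = V − Δ·S = -53.6180.
(0,0): S=65.0000. Δ = (V_up−V_dn)/(S_up−S_dn) = (19.1820−-4.2180)/(72.8000−49.4000) = 1.0000. V = [p*·19.1820 + (1−p*)·-4.2180]/1.08 = 15.3537. B = V − Δ·S = -49.6463.
Self-financing check: at every node Δ·S+B equals the discounted successor values.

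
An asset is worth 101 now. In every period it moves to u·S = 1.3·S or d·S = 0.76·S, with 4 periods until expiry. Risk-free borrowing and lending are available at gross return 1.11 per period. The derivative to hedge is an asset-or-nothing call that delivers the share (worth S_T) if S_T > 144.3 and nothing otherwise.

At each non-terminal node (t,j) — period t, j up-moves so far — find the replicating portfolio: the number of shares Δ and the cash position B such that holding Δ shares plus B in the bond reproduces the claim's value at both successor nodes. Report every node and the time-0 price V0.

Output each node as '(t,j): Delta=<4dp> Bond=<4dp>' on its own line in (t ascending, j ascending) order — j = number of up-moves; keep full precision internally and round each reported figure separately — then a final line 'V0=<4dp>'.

(0,0): Delta=1.4400 Bond=-69.3302
(1,0): Delta=1.3872 Bond=-72.9062
(1,1): Delta=1.4567 Bond=-79.1553
(2,0): Delta=0.0000 Bond=0.0000
(2,1): Delta=1.8274 Bond=-124.8571
(2,2): Delta=1.3391 Bond=-67.7796
(3,0): Delta=0.0000 Bond=0.0000
(3,1): Delta=0.0000 Bond=0.0000
(3,2): Delta=2.4074 Bond=-213.8267
(3,3): Delta=1.0000 Bond=0.0000
V0=76.1063

The replicating-portfolio and risk-neutral prices coincide; use p* = (1.11−0.76)/(1.3−0.76) = 0.6481 for the latter.
Terminal payoffs: V(4,0)=0.0000, V(4,1)=0.0000, V(4,2)=0.0000, V(4,3)=168.6417, V(4,4)=288.4661
  t=3,j=0: stock 44.3366 → up 57.6375 (V=0.0000), down 33.6958 (V=0.0000). Price 0.0000; hedge Δ=0.0000, bond B=0.0000.
  t=3,j=1: stock 75.8389 → up 98.5905 (V=0.0000), down 57.6375 (V=0.0000). Price 0.0000; hedge Δ=0.0000, bond B=0.0000.
  t=3,j=2: stock 129.7244 → up 168.6417 (V=168.6417), down 98.5905 (V=0.0000). Price 98.4728; hedge Δ=2.4074, bond B=-213.8267.
  t=3,j=3: stock 221.8970 → up 288.4661 (V=288.4661), down 168.6417 (V=168.6417). Price 221.8970; hedge Δ=1.0000, bond B=0.0000.
  t=2,j=0: stock 58.3376 → up 75.8389 (V=0.0000), down 44.3366 (V=0.0000). Price 0.0000; hedge Δ=0.0000, bond B=0.0000.
  t=2,j=1: stock 99.7880 → up 129.7244 (V=98.4728), down 75.8389 (V=0.0000). Price 57.5000; hedge Δ=1.8274, bond B=-124.8571.
  t=2,j=2: stock 170.6900 → up 221.8970 (V=221.8970), down 129.7244 (V=98.4728). Price 160.7838; hedge Δ=1.3391, bond B=-67.7796.
  t=1,j=0: stock 76.7600 → up 99.7880 (V=57.5000), down 58.3376 (V=0.0000). Price 33.5752; hedge Δ=1.3872, bond B=-72.9062.
  t=1,j=1: stock 131.3000 → up 170.6900 (V=160.7838), down 99.7880 (V=57.5000). Price 112.1110; hedge Δ=1.4567, bond B=-79.1553.
  t=0,j=0: stock 101.0000 → up 131.3000 (V=112.1110), down 76.7600 (V=33.5752). Price 76.1063; hedge Δ=1.4400, bond B=-69.3302.
Each (Δ,B) replicates both successor values, so the strategy is self-financing and V0 is arbitrage-free.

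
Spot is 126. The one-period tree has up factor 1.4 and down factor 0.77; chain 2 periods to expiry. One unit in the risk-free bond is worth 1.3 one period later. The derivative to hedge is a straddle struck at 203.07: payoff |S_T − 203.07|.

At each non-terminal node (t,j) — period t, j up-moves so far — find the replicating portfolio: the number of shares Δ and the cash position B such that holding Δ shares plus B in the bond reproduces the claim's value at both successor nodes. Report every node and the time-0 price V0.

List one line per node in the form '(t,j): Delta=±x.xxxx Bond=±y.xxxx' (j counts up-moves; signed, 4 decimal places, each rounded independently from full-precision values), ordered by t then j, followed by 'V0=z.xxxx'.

(0,0): Delta=-0.2844 Bond=66.7532
(1,0): Delta=-1.0000 Bond=156.2077
(1,1): Delta=-0.2101 Bond=73.6795
V0=30.9201

No-arbitrage ⇒ martingale measure with p* = (R−d)/(u−d) = 0.8413.
Payoff layer (t=2): V(2,0)=128.3646, V(2,1)=67.2420, V(2,2)=43.8900
Node (1,0) S=97.0200: V=(p*·67.2420+(1−p*)·128.3646)/1.3=59.1877; Δ=(67.2420−128.3646)/(135.8280−74.7054)=-1.0000; B=V−Δ·S=156.2077
Node (1,1) S=176.4000: V=(p*·43.8900+(1−p*)·67.2420)/1.3=36.6128; Δ=(43.8900−67.2420)/(246.9600−135.8280)=-0.2101; B=V−Δ·S=73.6795
Node (0,0) S=126.0000: V=(p*·36.6128+(1−p*)·59.1877)/1.3=30.9201; Δ=(36.6128−59.1877)/(176.4000−97.0200)=-0.2844; B=V−Δ·S=66.7532
The time-0 hedge costs 30.9201, which is the no-arbitrage price.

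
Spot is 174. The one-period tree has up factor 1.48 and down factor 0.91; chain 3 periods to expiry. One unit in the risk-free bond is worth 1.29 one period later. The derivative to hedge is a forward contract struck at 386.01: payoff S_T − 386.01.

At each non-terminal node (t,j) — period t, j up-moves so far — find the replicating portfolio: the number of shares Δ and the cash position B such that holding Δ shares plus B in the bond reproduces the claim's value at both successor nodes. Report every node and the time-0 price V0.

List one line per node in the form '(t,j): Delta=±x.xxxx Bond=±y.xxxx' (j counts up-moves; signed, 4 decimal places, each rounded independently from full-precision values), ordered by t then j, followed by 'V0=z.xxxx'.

(0,0): Delta=1.0000 Bond=-179.8165
(1,0): Delta=1.0000 Bond=-231.9632
(1,1): Delta=1.0000 Bond=-231.9632
(2,0): Delta=1.0000 Bond=-299.2326
(2,1): Delta=1.0000 Bond=-299.2326
(2,2): Delta=1.0000 Bond=-299.2326
V0=-5.8165

No-arbitrage ⇒ martingale measure with p* = (R−d)/(u−d) = 0.6667.
Payoff layer (t=3): V(3,0)=-254.8886, V(3,1)=-172.7577, V(3,2)=-39.1821, V(3,3)=178.0618
  t=2,j=0: stock 144.0894 → up 213.2523 (V=-172.7577), down 131.1214 (V=-254.8886). Price -155.1432; hedge Δ=1.0000, bond B=-299.2326.
  t=2,j=1: stock 234.3432 → up 346.8279 (V=-39.1821), down 213.2523 (V=-172.7577). Price -64.8894; hedge Δ=1.0000, bond B=-299.2326.
  t=2,j=2: stock 381.1296 → up 564.0718 (V=178.0618), down 346.8279 (V=-39.1821). Price 81.8970; hedge Δ=1.0000, bond B=-299.2326.
  t=1,j=0: stock 158.3400 → up 234.3432 (V=-64.8894), down 144.0894 (V=-155.1432). Price -73.6232; hedge Δ=1.0000, bond B=-231.9632.
  t=1,j=1: stock 257.5200 → up 381.1296 (V=81.8970), down 234.3432 (V=-64.8894). Price 25.5568; hedge Δ=1.0000, bond B=-231.9632.
  t=0,j=0: stock 174.0000 → up 257.5200 (V=25.5568), down 158.3400 (V=-73.6232). Price -5.8165; hedge Δ=1.0000, bond B=-179.8165.
The time-0 hedge costs -5.8165, which is the no-arbitrage price.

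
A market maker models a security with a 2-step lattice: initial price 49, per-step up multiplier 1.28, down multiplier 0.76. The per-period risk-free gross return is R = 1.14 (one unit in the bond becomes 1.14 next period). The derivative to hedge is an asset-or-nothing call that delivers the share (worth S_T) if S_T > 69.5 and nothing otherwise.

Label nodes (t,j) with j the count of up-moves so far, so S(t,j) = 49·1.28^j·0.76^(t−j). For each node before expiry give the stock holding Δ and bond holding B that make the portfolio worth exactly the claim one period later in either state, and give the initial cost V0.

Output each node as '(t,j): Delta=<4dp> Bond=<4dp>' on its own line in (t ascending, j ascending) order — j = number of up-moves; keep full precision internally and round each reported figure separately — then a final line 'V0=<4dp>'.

(0,0): Delta=2.0197 Bond=-65.9776
(1,0): Delta=0.0000 Bond=0.0000
(1,1): Delta=2.4615 Bond=-102.9251
V0=32.9888

Under the risk-neutral measure, an up-move has probability p* = (R−d)/(u−d) = 0.7308 and values discount at R = 1.14.
Terminal values V(2,·): V(2,0)=0.0000, V(2,1)=0.0000, V(2,2)=80.2816
(1,0): S=37.2400. Δ = (V_up−V_dn)/(S_up−S_dn) = (0.0000−0.0000)/(47.6672−28.3024) = 0.0000. V = [p*·0.0000 + (1−p*)·0.0000]/1.14 = 0.0000. B = V − Δ·S = 0.0000.
(1,1): S=62.7200. Δ = (V_up−V_dn)/(S_up−S_dn) = (80.2816−0.0000)/(80.2816−47.6672) = 2.4615. V = [p*·80.2816 + (1−p*)·0.0000]/1.14 = 51.4626. B = V − Δ·S = -102.9251.
(0,0): S=49.0000. Δ = (V_up−V_dn)/(S_up−S_dn) = (51.4626−0.0000)/(62.7200−37.2400) = 2.0197. V = [p*·51.4626 + (1−p*)·0.0000]/1.14 = 32.9888. B = V − Δ·S = -65.9776.
The time-0 hedge costs 32.9888, which is the no-arbitrage price.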